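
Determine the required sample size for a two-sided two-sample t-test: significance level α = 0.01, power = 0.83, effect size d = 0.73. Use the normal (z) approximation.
n = 47 per group

Sample size formula (two-sample t-test, normal approximation):
n = 2 · ((z_{α/2} + z_β) / d)²

z_{α/2} = 2.576 (for α = 0.01, two-sided)
z_β = 0.954 (for power = 0.83)
d = 0.73

n = 2 · ((2.576 + 0.954) / 0.73)²
n = 2 · (4.836)²
n ≈ 46.77
Round up to the next whole number: n = 47 per group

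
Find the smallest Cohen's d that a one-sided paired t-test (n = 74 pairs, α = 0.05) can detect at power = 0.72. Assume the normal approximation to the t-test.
d ≈ 0.26

Minimum detectable effect (paired t-test, normal approximation):
d = (z_α + z_β) / √n
d = (1.645 + 0.583) / √74
d = 2.228 / 8.602
d ≈ 0.26

By Cohen's convention (0.2 small / 0.5 medium / 0.8 large): small effect.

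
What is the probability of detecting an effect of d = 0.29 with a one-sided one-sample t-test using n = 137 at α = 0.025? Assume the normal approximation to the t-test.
Power ≈ 0.92

Power calculation (one-sample t-test, normal approximation):
z_β = d · √n - z_α
z_β = 0.29 · √137 - 1.960
z_β = 0.29 · 11.705 - 1.960
z_β = 1.434

Power = Φ(z_β) = Φ(1.434) ≈ 0.924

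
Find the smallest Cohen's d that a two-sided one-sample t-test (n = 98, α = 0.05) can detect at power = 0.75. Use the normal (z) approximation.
d ≈ 0.27

Minimum detectable effect (one-sample t-test, normal approximation):
d = (z_{α/2} + z_β) / √n
d = (1.960 + 0.674) / √98
d = 2.634 / 9.899
d ≈ 0.27

By Cohen's convention (0.2 small / 0.5 medium / 0.8 large): small effect.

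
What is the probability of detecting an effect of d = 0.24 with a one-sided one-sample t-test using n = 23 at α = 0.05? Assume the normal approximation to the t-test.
Power ≈ 0.31

Power calculation (one-sample t-test, normal approximation):
z_β = d · √n - z_α
z_β = 0.24 · √23 - 1.645
z_β = 0.24 · 4.796 - 1.645
z_β = -0.494

Power = Φ(z_β) = Φ(-0.494) ≈ 0.311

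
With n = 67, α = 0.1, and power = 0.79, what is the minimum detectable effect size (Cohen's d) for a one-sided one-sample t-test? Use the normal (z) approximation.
d ≈ 0.26

Minimum detectable effect (one-sample t-test, normal approximation):
d = (z_α + z_β) / √n
d = (1.282 + 0.806) / √67
d = 2.088 / 8.185
d ≈ 0.26

By Cohen's convention (0.2 small / 0.5 medium / 0.8 large): small effect.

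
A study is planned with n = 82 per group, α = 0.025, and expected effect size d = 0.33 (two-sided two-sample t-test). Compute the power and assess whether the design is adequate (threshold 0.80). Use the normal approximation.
Power ≈ 0.45; the study is underpowered (power < 0.80)

Power calculation (two-sample t-test, normal approximation):
z_β = d · √(n/2) - z_{α/2}
z_β = 0.33 · √(82/2) - 2.241
z_β = 0.33 · 6.403 - 2.241
z_β = -0.128

Power = Φ(z_β) = Φ(-0.128) ≈ 0.449

Effect size d = 0.33 is small by Cohen's convention (0.2/0.5/0.8).

Threshold: power ≥ 0.80 is conventionally adequate.
Power ≈ 0.45 → the study is underpowered (power < 0.80).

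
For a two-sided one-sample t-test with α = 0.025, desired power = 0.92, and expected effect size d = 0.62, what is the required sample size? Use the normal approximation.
n = 35

Sample size formula (one-sample t-test, normal approximation):
n = ((z_{α/2} + z_β) / d)²

z_{α/2} = 2.241 (for α = 0.025, two-sided)
z_β = 1.405 (for power = 0.92)
d = 0.62

n = ((2.241 + 1.405) / 0.62)²
n = (5.881)²
n ≈ 34.59
Round up to the next whole number: n = 35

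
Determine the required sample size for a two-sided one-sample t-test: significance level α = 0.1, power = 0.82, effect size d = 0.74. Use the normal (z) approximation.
n = 12

Sample size formula (one-sample t-test, normal approximation):
n = ((z_{α/2} + z_β) / d)²

z_{α/2} = 1.645 (for α = 0.1, two-sided)
z_β = 0.915 (for power = 0.82)
d = 0.74

n = ((1.645 + 0.915) / 0.74)²
n = (3.459)²
n ≈ 11.96
Round up to the next whole number: n = 12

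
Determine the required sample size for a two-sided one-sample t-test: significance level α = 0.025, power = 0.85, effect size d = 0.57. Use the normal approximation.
n = 34

Sample size formula (one-sample t-test, normal approximation):
n = ((z_{α/2} + z_β) / d)²

z_{α/2} = 2.241 (for α = 0.025, two-sided)
z_β = 1.036 (for power = 0.85)
d = 0.57

n = ((2.241 + 1.036) / 0.57)²
n = (5.749)²
n ≈ 33.05
Round up to the next whole number: n = 34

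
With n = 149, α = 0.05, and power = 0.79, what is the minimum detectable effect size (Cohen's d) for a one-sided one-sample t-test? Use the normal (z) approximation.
d ≈ 0.20

Minimum detectable effect (one-sample t-test, normal approximation):
d = (z_α + z_β) / √n
d = (1.645 + 0.806) / √149
d = 2.451 / 12.207
d ≈ 0.20

By Cohen's convention (0.2 small / 0.5 medium / 0.8 large): small effect.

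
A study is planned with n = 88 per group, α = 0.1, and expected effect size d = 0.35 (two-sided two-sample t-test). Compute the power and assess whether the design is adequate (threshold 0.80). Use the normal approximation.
Power ≈ 0.75; the study is underpowered (power < 0.80)

Power calculation (two-sample t-test, normal approximation):
z_β = d · √(n/2) - z_{α/2}
z_β = 0.35 · √(88/2) - 1.645
z_β = 0.35 · 6.633 - 1.645
z_β = 0.677

Power = Φ(z_β) = Φ(0.677) ≈ 0.751

Effect size d = 0.35 is small by Cohen's convention (0.2/0.5/0.8).

Threshold: power ≥ 0.80 is conventionally adequate.
Power ≈ 0.75 → the study is underpowered (power < 0.80).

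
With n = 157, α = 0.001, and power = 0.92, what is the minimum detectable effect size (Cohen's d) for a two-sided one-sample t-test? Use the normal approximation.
d ≈ 0.37

Minimum detectable effect (one-sample t-test, normal approximation):
d = (z_{α/2} + z_β) / √n
d = (3.291 + 1.405) / √157
d = 4.696 / 12.530
d ≈ 0.37

By Cohen's convention (0.2 small / 0.5 medium / 0.8 large): small effect.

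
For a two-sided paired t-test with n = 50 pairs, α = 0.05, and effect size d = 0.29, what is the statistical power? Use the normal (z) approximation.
Power ≈ 0.54

Power calculation (paired t-test, normal approximation):
z_β = d · √n - z_{α/2}
z_β = 0.29 · √50 - 1.960
z_β = 0.29 · 7.071 - 1.960
z_β = 0.091

Power = Φ(z_β) = Φ(0.091) ≈ 0.536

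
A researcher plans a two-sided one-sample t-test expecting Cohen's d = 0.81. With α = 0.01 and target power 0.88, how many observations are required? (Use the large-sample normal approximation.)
n = 22

Sample size formula (one-sample t-test, normal approximation):
n = ((z_{α/2} + z_β) / d)²

z_{α/2} = 2.576 (for α = 0.01, two-sided)
z_β = 1.175 (for power = 0.88)
d = 0.81

n = ((2.576 + 1.175) / 0.81)²
n = (4.631)²
n ≈ 21.45
Round up to the next whole number: n = 22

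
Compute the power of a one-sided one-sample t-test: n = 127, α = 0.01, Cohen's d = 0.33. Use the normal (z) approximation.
Power ≈ 0.92

Power calculation (one-sample t-test, normal approximation):
z_β = d · √n - z_α
z_β = 0.33 · √127 - 2.326
z_β = 0.33 · 11.269 - 2.326
z_β = 1.393

Power = Φ(z_β) = Φ(1.393) ≈ 0.918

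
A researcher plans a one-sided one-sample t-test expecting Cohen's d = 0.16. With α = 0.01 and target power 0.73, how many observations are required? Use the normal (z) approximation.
n = 338

Sample size formula (one-sample t-test, normal approximation):
n = ((z_α + z_β) / d)²

z_α = 2.326 (for α = 0.01, one-sided)
z_β = 0.613 (for power = 0.73)
d = 0.16

n = ((2.326 + 0.613) / 0.16)²
n = (18.369)²
n ≈ 337.42
Round up to the next whole number: n = 338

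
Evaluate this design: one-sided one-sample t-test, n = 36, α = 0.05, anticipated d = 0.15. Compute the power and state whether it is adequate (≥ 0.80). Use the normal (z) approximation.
Power ≈ 0.23; the study is underpowered (power < 0.80)

Power calculation (one-sample t-test, normal approximation):
z_β = d · √n - z_α
z_β = 0.15 · √36 - 1.645
z_β = 0.15 · 6.000 - 1.645
z_β = -0.745

Power = Φ(z_β) = Φ(-0.745) ≈ 0.228

Effect size d = 0.15 is very small by Cohen's convention (0.2/0.5/0.8).

Threshold: power ≥ 0.80 is conventionally adequate.
Power ≈ 0.23 → the study is underpowered (power < 0.80).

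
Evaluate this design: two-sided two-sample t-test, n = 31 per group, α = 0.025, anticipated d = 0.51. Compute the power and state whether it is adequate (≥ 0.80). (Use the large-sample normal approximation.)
Power ≈ 0.41; the study is underpowered (power < 0.80)

Power calculation (two-sample t-test, normal approximation):
z_β = d · √(n/2) - z_{α/2}
z_β = 0.51 · √(31/2) - 2.241
z_β = 0.51 · 3.937 - 2.241
z_β = -0.234

Power = Φ(z_β) = Φ(-0.234) ≈ 0.408

Effect size d = 0.51 is medium by Cohen's convention (0.2/0.5/0.8).

Threshold: power ≥ 0.80 is conventionally adequate.
Power ≈ 0.41 → the study is underpowered (power < 0.80).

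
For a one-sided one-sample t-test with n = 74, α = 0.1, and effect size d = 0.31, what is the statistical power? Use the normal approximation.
Power ≈ 0.92

Power calculation (one-sample t-test, normal approximation):
z_β = d · √n - z_α
z_β = 0.31 · √74 - 1.282
z_β = 0.31 · 8.602 - 1.282
z_β = 1.385

Power = Φ(z_β) = Φ(1.385) ≈ 0.917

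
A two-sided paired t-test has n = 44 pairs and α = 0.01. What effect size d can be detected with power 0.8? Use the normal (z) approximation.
d ≈ 0.52

Minimum detectable effect (paired t-test, normal approximation):
d = (z_{α/2} + z_β) / √n
d = (2.576 + 0.842) / √44
d = 3.417 / 6.633
d ≈ 0.52

By Cohen's convention (0.2 small / 0.5 medium / 0.8 large): medium effect.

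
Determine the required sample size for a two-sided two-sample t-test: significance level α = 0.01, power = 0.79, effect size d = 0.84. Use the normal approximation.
n = 33 per group

Sample size formula (two-sample t-test, normal approximation):
n = 2 · ((z_{α/2} + z_β) / d)²

z_{α/2} = 2.576 (for α = 0.01, two-sided)
z_β = 0.806 (for power = 0.79)
d = 0.84

n = 2 · ((2.576 + 0.806) / 0.84)²
n = 2 · (4.026)²
n ≈ 32.42
Round up to the next whole number: n = 33 per group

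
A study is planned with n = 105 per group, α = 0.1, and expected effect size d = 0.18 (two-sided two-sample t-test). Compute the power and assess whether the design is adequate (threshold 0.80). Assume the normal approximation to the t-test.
Power ≈ 0.37; the study is underpowered (power < 0.80)

Power calculation (two-sample t-test, normal approximation):
z_β = d · √(n/2) - z_{α/2}
z_β = 0.18 · √(105/2) - 1.645
z_β = 0.18 · 7.246 - 1.645
z_β = -0.341

Power = Φ(z_β) = Φ(-0.341) ≈ 0.367

Effect size d = 0.18 is very small by Cohen's convention (0.2/0.5/0.8).

Threshold: power ≥ 0.80 is conventionally adequate.
Power ≈ 0.37 → the study is underpowered (power < 0.80).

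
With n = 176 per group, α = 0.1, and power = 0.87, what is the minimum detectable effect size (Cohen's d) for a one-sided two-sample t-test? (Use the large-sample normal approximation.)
d ≈ 0.26

Minimum detectable effect (two-sample t-test, normal approximation):
d = (z_α + z_β) / √(n/2)
d = (1.282 + 1.126) / √(176/2)
d = 2.408 / 9.381
d ≈ 0.26

By Cohen's convention (0.2 small / 0.5 medium / 0.8 large): small effect.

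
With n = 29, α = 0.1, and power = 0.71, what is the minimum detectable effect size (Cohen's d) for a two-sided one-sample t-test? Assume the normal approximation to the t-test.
d ≈ 0.41

Minimum detectable effect (one-sample t-test, normal approximation):
d = (z_{α/2} + z_β) / √n
d = (1.645 + 0.553) / √29
d = 2.198 / 5.385
d ≈ 0.41

By Cohen's convention (0.2 small / 0.5 medium / 0.8 large): small effect.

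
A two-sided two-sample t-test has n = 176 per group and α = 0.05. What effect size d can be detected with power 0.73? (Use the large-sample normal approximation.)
d ≈ 0.27

Minimum detectable effect (two-sample t-test, normal approximation):
d = (z_{α/2} + z_β) / √(n/2)
d = (1.960 + 0.613) / √(176/2)
d = 2.573 / 9.381
d ≈ 0.27

By Cohen's convention (0.2 small / 0.5 medium / 0.8 large): small effect.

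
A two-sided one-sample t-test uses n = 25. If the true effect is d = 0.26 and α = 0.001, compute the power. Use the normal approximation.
Power ≈ 0.02

Power calculation (one-sample t-test, normal approximation):
z_β = d · √n - z_{α/2}
z_β = 0.26 · √25 - 3.291
z_β = 0.26 · 5.000 - 3.291
z_β = -1.991

Power = Φ(z_β) = Φ(-1.991) ≈ 0.023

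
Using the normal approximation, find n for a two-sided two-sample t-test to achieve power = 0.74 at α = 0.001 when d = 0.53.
n = 111 per group

Sample size formula (two-sample t-test, normal approximation):
n = 2 · ((z_{α/2} + z_β) / d)²

z_{α/2} = 3.291 (for α = 0.001, two-sided)
z_β = 0.643 (for power = 0.74)
d = 0.53

n = 2 · ((3.291 + 0.643) / 0.53)²
n = 2 · (7.423)²
n ≈ 110.20
Round up to the next whole number: n = 111 per group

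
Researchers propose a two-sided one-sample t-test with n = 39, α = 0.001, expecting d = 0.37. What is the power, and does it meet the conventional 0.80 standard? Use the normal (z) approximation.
Power ≈ 0.16; the study is underpowered (power < 0.80)

Power calculation (one-sample t-test, normal approximation):
z_β = d · √n - z_{α/2}
z_β = 0.37 · √39 - 3.291
z_β = 0.37 · 6.245 - 3.291
z_β = -0.980

Power = Φ(z_β) = Φ(-0.980) ≈ 0.164

Effect size d = 0.37 is small by Cohen's convention (0.2/0.5/0.8).

Threshold: power ≥ 0.80 is conventionally adequate.
Power ≈ 0.16 → the study is underpowered (power < 0.80).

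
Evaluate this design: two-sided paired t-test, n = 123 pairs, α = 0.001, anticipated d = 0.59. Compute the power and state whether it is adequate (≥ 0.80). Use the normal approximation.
Power ≈ 1.00; the study is adequately powered (power ≥ 0.80)

Power calculation (paired t-test, normal approximation):
z_β = d · √n - z_{α/2}
z_β = 0.59 · √123 - 3.291
z_β = 0.59 · 11.091 - 3.291
z_β = 3.253

Power = Φ(z_β) = Φ(3.253) ≈ 0.999

Effect size d = 0.59 is medium by Cohen's convention (0.2/0.5/0.8).

Threshold: power ≥ 0.80 is conventionally adequate.
Power ≈ 1.00 → the study is adequately powered (power ≥ 0.80).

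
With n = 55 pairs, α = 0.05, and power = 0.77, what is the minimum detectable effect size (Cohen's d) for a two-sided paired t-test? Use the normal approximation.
d ≈ 0.36

Minimum detectable effect (paired t-test, normal approximation):
d = (z_{α/2} + z_β) / √n
d = (1.960 + 0.739) / √55
d = 2.699 / 7.416
d ≈ 0.36

By Cohen's convention (0.2 small / 0.5 medium / 0.8 large): small effect.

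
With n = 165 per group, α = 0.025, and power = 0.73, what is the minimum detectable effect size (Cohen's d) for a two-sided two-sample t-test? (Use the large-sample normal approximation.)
d ≈ 0.31

Minimum detectable effect (two-sample t-test, normal approximation):
d = (z_{α/2} + z_β) / √(n/2)
d = (2.241 + 0.613) / √(165/2)
d = 2.854 / 9.083
d ≈ 0.31

By Cohen's convention (0.2 small / 0.5 medium / 0.8 large): small effect.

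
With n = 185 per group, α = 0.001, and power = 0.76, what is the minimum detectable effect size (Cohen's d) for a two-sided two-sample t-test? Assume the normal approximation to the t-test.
d ≈ 0.42

Minimum detectable effect (two-sample t-test, normal approximation):
d = (z_{α/2} + z_β) / √(n/2)
d = (3.291 + 0.706) / √(185/2)
d = 3.997 / 9.618
d ≈ 0.42

By Cohen's convention (0.2 small / 0.5 medium / 0.8 large): small effect.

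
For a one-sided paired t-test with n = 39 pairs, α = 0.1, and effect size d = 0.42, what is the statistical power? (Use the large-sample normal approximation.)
Power ≈ 0.91

Power calculation (paired t-test, normal approximation):
z_β = d · √n - z_α
z_β = 0.42 · √39 - 1.282
z_β = 0.42 · 6.245 - 1.282
z_β = 1.341

Power = Φ(z_β) = Φ(1.341) ≈ 0.910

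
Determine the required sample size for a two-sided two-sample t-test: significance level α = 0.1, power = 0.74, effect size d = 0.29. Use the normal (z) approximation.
n = 125 per group

Sample size formula (two-sample t-test, normal approximation):
n = 2 · ((z_{α/2} + z_β) / d)²

z_{α/2} = 1.645 (for α = 0.1, two-sided)
z_β = 0.643 (for power = 0.74)
d = 0.29

n = 2 · ((1.645 + 0.643) / 0.29)²
n = 2 · (7.890)²
n ≈ 124.50
Round up to the next whole number: n = 125 per group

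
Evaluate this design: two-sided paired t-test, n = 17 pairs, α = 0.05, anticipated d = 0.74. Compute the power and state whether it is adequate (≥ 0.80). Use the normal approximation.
Power ≈ 0.86; the study is adequately powered (power ≥ 0.80)

Power calculation (paired t-test, normal approximation):
z_β = d · √n - z_{α/2}
z_β = 0.74 · √17 - 1.960
z_β = 0.74 · 4.123 - 1.960
z_β = 1.091

Power = Φ(z_β) = Φ(1.091) ≈ 0.862

Effect size d = 0.74 is medium by Cohen's convention (0.2/0.5/0.8).

Threshold: power ≥ 0.80 is conventionally adequate.
Power ≈ 0.86 → the study is adequately powered (power ≥ 0.80).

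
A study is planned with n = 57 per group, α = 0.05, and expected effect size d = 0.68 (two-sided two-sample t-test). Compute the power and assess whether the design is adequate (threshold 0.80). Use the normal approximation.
Power ≈ 0.95; the study is adequately powered (power ≥ 0.80)

Power calculation (two-sample t-test, normal approximation):
z_β = d · √(n/2) - z_{α/2}
z_β = 0.68 · √(57/2) - 1.960
z_β = 0.68 · 5.339 - 1.960
z_β = 1.670

Power = Φ(z_β) = Φ(1.670) ≈ 0.953

Effect size d = 0.68 is medium by Cohen's convention (0.2/0.5/0.8).

Threshold: power ≥ 0.80 is conventionally adequate.
Power ≈ 0.95 → the study is adequately powered (power ≥ 0.80).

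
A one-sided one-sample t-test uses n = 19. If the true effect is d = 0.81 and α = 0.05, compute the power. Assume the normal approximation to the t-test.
Power ≈ 0.97

Power calculation (one-sample t-test, normal approximation):
z_β = d · √n - z_α
z_β = 0.81 · √19 - 1.645
z_β = 0.81 · 4.359 - 1.645
z_β = 1.886

Power = Φ(z_β) = Φ(1.886) ≈ 0.970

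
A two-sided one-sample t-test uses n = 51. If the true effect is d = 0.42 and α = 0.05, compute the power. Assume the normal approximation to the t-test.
Power ≈ 0.85

Power calculation (one-sample t-test, normal approximation):
z_β = d · √n - z_{α/2}
z_β = 0.42 · √51 - 1.960
z_β = 0.42 · 7.141 - 1.960
z_β = 1.039

Power = Φ(z_β) = Φ(1.039) ≈ 0.851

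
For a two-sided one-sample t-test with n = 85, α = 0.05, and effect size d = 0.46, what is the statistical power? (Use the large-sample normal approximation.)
Power ≈ 0.99

Power calculation (one-sample t-test, normal approximation):
z_β = d · √n - z_{α/2}
z_β = 0.46 · √85 - 1.960
z_β = 0.46 · 9.220 - 1.960
z_β = 2.281

Power = Φ(z_β) = Φ(2.281) ≈ 0.989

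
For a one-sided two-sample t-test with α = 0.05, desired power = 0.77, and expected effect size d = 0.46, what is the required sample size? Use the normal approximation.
n = 54 per group

Sample size formula (two-sample t-test, normal approximation):
n = 2 · ((z_α + z_β) / d)²

z_α = 1.645 (for α = 0.05, one-sided)
z_β = 0.739 (for power = 0.77)
d = 0.46

n = 2 · ((1.645 + 0.739) / 0.46)²
n = 2 · (5.183)²
n ≈ 53.73
Round up to the next whole number: n = 54 per group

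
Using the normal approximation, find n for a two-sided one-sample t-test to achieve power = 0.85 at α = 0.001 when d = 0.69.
n = 40

Sample size formula (one-sample t-test, normal approximation):
n = ((z_{α/2} + z_β) / d)²

z_{α/2} = 3.291 (for α = 0.001, two-sided)
z_β = 1.036 (for power = 0.85)
d = 0.69

n = ((3.291 + 1.036) / 0.69)²
n = (6.271)²
n ≈ 39.33
Round up to the next whole number: n = 40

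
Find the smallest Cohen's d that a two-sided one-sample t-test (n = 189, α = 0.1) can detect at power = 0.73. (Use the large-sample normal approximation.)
d ≈ 0.16

Minimum detectable effect (one-sample t-test, normal approximation):
d = (z_{α/2} + z_β) / √n
d = (1.645 + 0.613) / √189
d = 2.258 / 13.748
d ≈ 0.16

By Cohen's convention (0.2 small / 0.5 medium / 0.8 large): very small effect.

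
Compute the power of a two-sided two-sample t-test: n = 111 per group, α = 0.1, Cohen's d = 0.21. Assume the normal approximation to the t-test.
Power ≈ 0.47

Power calculation (two-sample t-test, normal approximation):
z_β = d · √(n/2) - z_{α/2}
z_β = 0.21 · √(111/2) - 1.645
z_β = 0.21 · 7.450 - 1.645
z_β = -0.080

Power = Φ(z_β) = Φ(-0.080) ≈ 0.468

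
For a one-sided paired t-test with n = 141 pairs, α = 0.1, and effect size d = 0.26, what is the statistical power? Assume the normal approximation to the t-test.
Power ≈ 0.96

Power calculation (paired t-test, normal approximation):
z_β = d · √n - z_α
z_β = 0.26 · √141 - 1.282
z_β = 0.26 · 11.874 - 1.282
z_β = 1.806

Power = Φ(z_β) = Φ(1.806) ≈ 0.965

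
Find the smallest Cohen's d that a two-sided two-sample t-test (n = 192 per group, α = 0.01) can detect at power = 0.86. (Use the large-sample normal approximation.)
d ≈ 0.37

Minimum detectable effect (two-sample t-test, normal approximation):
d = (z_{α/2} + z_β) / √(n/2)
d = (2.576 + 1.080) / √(192/2)
d = 3.656 / 9.798
d ≈ 0.37

By Cohen's convention (0.2 small / 0.5 medium / 0.8 large): small effect.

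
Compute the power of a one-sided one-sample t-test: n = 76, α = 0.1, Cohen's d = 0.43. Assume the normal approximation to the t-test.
Power ≈ 0.99

Power calculation (one-sample t-test, normal approximation):
z_β = d · √n - z_α
z_β = 0.43 · √76 - 1.282
z_β = 0.43 · 8.718 - 1.282
z_β = 2.467

Power = Φ(z_β) = Φ(2.467) ≈ 0.993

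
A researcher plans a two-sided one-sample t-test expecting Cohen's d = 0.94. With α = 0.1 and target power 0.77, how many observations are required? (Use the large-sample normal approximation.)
n = 7

Sample size formula (one-sample t-test, normal approximation):
n = ((z_{α/2} + z_β) / d)²

z_{α/2} = 1.645 (for α = 0.1, two-sided)
z_β = 0.739 (for power = 0.77)
d = 0.94

n = ((1.645 + 0.739) / 0.94)²
n = (2.536)²
n ≈ 6.43
Round up to the next whole number: n = 7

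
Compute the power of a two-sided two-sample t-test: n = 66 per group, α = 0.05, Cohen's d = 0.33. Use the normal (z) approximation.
Power ≈ 0.47

Power calculation (two-sample t-test, normal approximation):
z_β = d · √(n/2) - z_{α/2}
z_β = 0.33 · √(66/2) - 1.960
z_β = 0.33 · 5.745 - 1.960
z_β = -0.064

Power = Φ(z_β) = Φ(-0.064) ≈ 0.474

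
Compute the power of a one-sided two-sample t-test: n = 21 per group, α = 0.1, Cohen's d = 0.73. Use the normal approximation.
Power ≈ 0.86

Power calculation (two-sample t-test, normal approximation):
z_β = d · √(n/2) - z_α
z_β = 0.73 · √(21/2) - 1.282
z_β = 0.73 · 3.240 - 1.282
z_β = 1.084

Power = Φ(z_β) = Φ(1.084) ≈ 0.861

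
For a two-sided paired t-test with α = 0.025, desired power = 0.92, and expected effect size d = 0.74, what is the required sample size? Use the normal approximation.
n = 25 pairs

Sample size formula (paired t-test, normal approximation):
n = ((z_{α/2} + z_β) / d)²

z_{α/2} = 2.241 (for α = 0.025, two-sided)
z_β = 1.405 (for power = 0.92)
d = 0.74

n = ((2.241 + 1.405) / 0.74)²
n = (4.927)²
n ≈ 24.28
Round up to the next whole number: n = 25 pairs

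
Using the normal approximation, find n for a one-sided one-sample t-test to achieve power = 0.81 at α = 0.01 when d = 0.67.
n = 23

Sample size formula (one-sample t-test, normal approximation):
n = ((z_α + z_β) / d)²

z_α = 2.326 (for α = 0.01, one-sided)
z_β = 0.878 (for power = 0.81)
d = 0.67

n = ((2.326 + 0.878) / 0.67)²
n = (4.782)²
n ≈ 22.87
Round up to the next whole number: n = 23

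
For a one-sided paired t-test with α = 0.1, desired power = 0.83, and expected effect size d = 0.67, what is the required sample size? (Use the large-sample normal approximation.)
n = 12 pairs

Sample size formula (paired t-test, normal approximation):
n = ((z_α + z_β) / d)²

z_α = 1.282 (for α = 0.1, one-sided)
z_β = 0.954 (for power = 0.83)
d = 0.67

n = ((1.282 + 0.954) / 0.67)²
n = (3.337)²
n ≈ 11.14
Round up to the next whole number: n = 12 pairs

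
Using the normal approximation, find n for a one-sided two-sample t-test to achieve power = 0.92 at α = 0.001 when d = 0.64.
n = 99 per group

Sample size formula (two-sample t-test, normal approximation):
n = 2 · ((z_α + z_β) / d)²

z_α = 3.090 (for α = 0.001, one-sided)
z_β = 1.405 (for power = 0.92)
d = 0.64

n = 2 · ((3.090 + 1.405) / 0.64)²
n = 2 · (7.023)²
n ≈ 98.65
Round up to the next whole number: n = 99 per group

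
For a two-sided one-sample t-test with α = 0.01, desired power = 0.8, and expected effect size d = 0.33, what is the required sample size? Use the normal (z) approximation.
n = 108

Sample size formula (one-sample t-test, normal approximation):
n = ((z_{α/2} + z_β) / d)²

z_{α/2} = 2.576 (for α = 0.01, two-sided)
z_β = 0.842 (for power = 0.8)
d = 0.33

n = ((2.576 + 0.842) / 0.33)²
n = (10.358)²
n ≈ 107.29
Round up to the next whole number: n = 108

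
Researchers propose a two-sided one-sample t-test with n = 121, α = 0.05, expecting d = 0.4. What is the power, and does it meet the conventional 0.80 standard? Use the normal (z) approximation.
Power ≈ 0.99; the study is adequately powered (power ≥ 0.80)

Power calculation (one-sample t-test, normal approximation):
z_β = d · √n - z_{α/2}
z_β = 0.4 · √121 - 1.960
z_β = 0.4 · 11.000 - 1.960
z_β = 2.440

Power = Φ(z_β) = Φ(2.440) ≈ 0.993

Effect size d = 0.4 is small by Cohen's convention (0.2/0.5/0.8).

Threshold: power ≥ 0.80 is conventionally adequate.
Power ≈ 0.99 → the study is adequately powered (power ≥ 0.80).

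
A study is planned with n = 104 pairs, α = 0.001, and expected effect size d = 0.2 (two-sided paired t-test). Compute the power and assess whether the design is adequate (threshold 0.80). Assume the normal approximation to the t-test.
Power ≈ 0.11; the study is underpowered (power < 0.80)

Power calculation (paired t-test, normal approximation):
z_β = d · √n - z_{α/2}
z_β = 0.2 · √104 - 3.291
z_β = 0.2 · 10.198 - 3.291
z_β = -1.251

Power = Φ(z_β) = Φ(-1.251) ≈ 0.105

Effect size d = 0.2 is small by Cohen's convention (0.2/0.5/0.8).

Threshold: power ≥ 0.80 is conventionally adequate.
Power ≈ 0.11 → the study is underpowered (power < 0.80).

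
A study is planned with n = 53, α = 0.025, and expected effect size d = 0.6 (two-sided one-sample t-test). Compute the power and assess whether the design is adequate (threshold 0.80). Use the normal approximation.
Power ≈ 0.98; the study is adequately powered (power ≥ 0.80)

Power calculation (one-sample t-test, normal approximation):
z_β = d · √n - z_{α/2}
z_β = 0.6 · √53 - 2.241
z_β = 0.6 · 7.280 - 2.241
z_β = 2.127

Power = Φ(z_β) = Φ(2.127) ≈ 0.983

Effect size d = 0.6 is medium by Cohen's convention (0.2/0.5/0.8).

Threshold: power ≥ 0.80 is conventionally adequate.
Power ≈ 0.98 → the study is adequately powered (power ≥ 0.80).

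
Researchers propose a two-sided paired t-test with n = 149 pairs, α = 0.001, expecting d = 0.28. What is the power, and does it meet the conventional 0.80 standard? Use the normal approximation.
Power ≈ 0.55; the study is underpowered (power < 0.80)

Power calculation (paired t-test, normal approximation):
z_β = d · √n - z_{α/2}
z_β = 0.28 · √149 - 3.291
z_β = 0.28 · 12.207 - 3.291
z_β = 0.127

Power = Φ(z_β) = Φ(0.127) ≈ 0.551

Effect size d = 0.28 is small by Cohen's convention (0.2/0.5/0.8).

Threshold: power ≥ 0.80 is conventionally adequate.
Power ≈ 0.55 → the study is underpowered (power < 0.80).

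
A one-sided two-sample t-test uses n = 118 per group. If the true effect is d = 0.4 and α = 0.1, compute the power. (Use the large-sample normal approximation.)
Power ≈ 0.96

Power calculation (two-sample t-test, normal approximation):
z_β = d · √(n/2) - z_α
z_β = 0.4 · √(118/2) - 1.282
z_β = 0.4 · 7.681 - 1.282
z_β = 1.791

Power = Φ(z_β) = Φ(1.791) ≈ 0.963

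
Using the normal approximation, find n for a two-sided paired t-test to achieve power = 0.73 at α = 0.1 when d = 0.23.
n = 97 pairs

Sample size formula (paired t-test, normal approximation):
n = ((z_{α/2} + z_β) / d)²

z_{α/2} = 1.645 (for α = 0.1, two-sided)
z_β = 0.613 (for power = 0.73)
d = 0.23

n = ((1.645 + 0.613) / 0.23)²
n = (9.817)²
n ≈ 96.37
Round up to the next whole number: n = 97 pairs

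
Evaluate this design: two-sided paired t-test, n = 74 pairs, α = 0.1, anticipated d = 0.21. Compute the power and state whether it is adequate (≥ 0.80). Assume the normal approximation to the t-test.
Power ≈ 0.56; the study is underpowered (power < 0.80)

Power calculation (paired t-test, normal approximation):
z_β = d · √n - z_{α/2}
z_β = 0.21 · √74 - 1.645
z_β = 0.21 · 8.602 - 1.645
z_β = 0.162

Power = Φ(z_β) = Φ(0.162) ≈ 0.564

Effect size d = 0.21 is small by Cohen's convention (0.2/0.5/0.8).

Threshold: power ≥ 0.80 is conventionally adequate.
Power ≈ 0.56 → the study is underpowered (power < 0.80).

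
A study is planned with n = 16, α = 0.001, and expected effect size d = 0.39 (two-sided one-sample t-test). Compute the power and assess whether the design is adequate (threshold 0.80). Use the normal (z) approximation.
Power ≈ 0.04; the study is underpowered (power < 0.80)

Power calculation (one-sample t-test, normal approximation):
z_β = d · √n - z_{α/2}
z_β = 0.39 · √16 - 3.291
z_β = 0.39 · 4.000 - 3.291
z_β = -1.731

Power = Φ(z_β) = Φ(-1.731) ≈ 0.042

Effect size d = 0.39 is small by Cohen's convention (0.2/0.5/0.8).

Threshold: power ≥ 0.80 is conventionally adequate.
Power ≈ 0.04 → the study is underpowered (power < 0.80).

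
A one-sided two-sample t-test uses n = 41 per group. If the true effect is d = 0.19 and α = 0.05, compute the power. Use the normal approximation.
Power ≈ 0.22

Power calculation (two-sample t-test, normal approximation):
z_β = d · √(n/2) - z_α
z_β = 0.19 · √(41/2) - 1.645
z_β = 0.19 · 4.528 - 1.645
z_β = -0.785

Power = Φ(z_β) = Φ(-0.785) ≈ 0.216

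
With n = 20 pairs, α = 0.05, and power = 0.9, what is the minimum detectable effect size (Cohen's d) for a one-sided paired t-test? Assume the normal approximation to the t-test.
d ≈ 0.65

Minimum detectable effect (paired t-test, normal approximation):
d = (z_α + z_β) / √n
d = (1.645 + 1.282) / √20
d = 2.926 / 4.472
d ≈ 0.65

By Cohen's convention (0.2 small / 0.5 medium / 0.8 large): medium effect.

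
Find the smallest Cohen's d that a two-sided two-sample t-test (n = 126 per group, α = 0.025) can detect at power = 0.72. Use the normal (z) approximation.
d ≈ 0.36

Minimum detectable effect (two-sample t-test, normal approximation):
d = (z_{α/2} + z_β) / √(n/2)
d = (2.241 + 0.583) / √(126/2)
d = 2.824 / 7.937
d ≈ 0.36

By Cohen's convention (0.2 small / 0.5 medium / 0.8 large): small effect.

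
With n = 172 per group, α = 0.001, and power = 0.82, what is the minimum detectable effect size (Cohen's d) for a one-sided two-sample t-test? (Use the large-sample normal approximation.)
d ≈ 0.43

Minimum detectable effect (two-sample t-test, normal approximation):
d = (z_α + z_β) / √(n/2)
d = (3.090 + 0.915) / √(172/2)
d = 4.006 / 9.274
d ≈ 0.43

By Cohen's convention (0.2 small / 0.5 medium / 0.8 large): small effect.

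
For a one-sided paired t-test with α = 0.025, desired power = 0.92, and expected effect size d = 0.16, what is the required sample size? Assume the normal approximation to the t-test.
n = 443 pairs

Sample size formula (paired t-test, normal approximation):
n = ((z_α + z_β) / d)²

z_α = 1.960 (for α = 0.025, one-sided)
z_β = 1.405 (for power = 0.92)
d = 0.16

n = ((1.960 + 1.405) / 0.16)²
n = (21.031)²
n ≈ 442.30
Round up to the next whole number: n = 443 pairs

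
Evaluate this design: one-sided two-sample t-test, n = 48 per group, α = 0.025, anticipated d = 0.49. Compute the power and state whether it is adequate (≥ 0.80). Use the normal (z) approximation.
Power ≈ 0.67; the study is underpowered (power < 0.80)

Power calculation (two-sample t-test, normal approximation):
z_β = d · √(n/2) - z_α
z_β = 0.49 · √(48/2) - 1.960
z_β = 0.49 · 4.899 - 1.960
z_β = 0.441

Power = Φ(z_β) = Φ(0.441) ≈ 0.670

Effect size d = 0.49 is small by Cohen's convention (0.2/0.5/0.8).

Threshold: power ≥ 0.80 is conventionally adequate.
Power ≈ 0.67 → the study is underpowered (power < 0.80).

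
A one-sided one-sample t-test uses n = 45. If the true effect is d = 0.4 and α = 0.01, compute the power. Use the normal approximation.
Power ≈ 0.64

Power calculation (one-sample t-test, normal approximation):
z_β = d · √n - z_α
z_β = 0.4 · √45 - 2.326
z_β = 0.4 · 6.708 - 2.326
z_β = 0.357

Power = Φ(z_β) = Φ(0.357) ≈ 0.639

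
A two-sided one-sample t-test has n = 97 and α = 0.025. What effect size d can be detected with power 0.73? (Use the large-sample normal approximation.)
d ≈ 0.29

Minimum detectable effect (one-sample t-test, normal approximation):
d = (z_{α/2} + z_β) / √n
d = (2.241 + 0.613) / √97
d = 2.854 / 9.849
d ≈ 0.29

By Cohen's convention (0.2 small / 0.5 medium / 0.8 large): small effect.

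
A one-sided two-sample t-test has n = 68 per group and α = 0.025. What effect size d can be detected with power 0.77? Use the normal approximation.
d ≈ 0.46

Minimum detectable effect (two-sample t-test, normal approximation):
d = (z_α + z_β) / √(n/2)
d = (1.960 + 0.739) / √(68/2)
d = 2.699 / 5.831
d ≈ 0.46

By Cohen's convention (0.2 small / 0.5 medium / 0.8 large): small effect.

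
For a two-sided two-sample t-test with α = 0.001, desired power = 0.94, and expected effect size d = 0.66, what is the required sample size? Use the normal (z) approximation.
n = 108 per group

Sample size formula (two-sample t-test, normal approximation):
n = 2 · ((z_{α/2} + z_β) / d)²

z_{α/2} = 3.291 (for α = 0.001, two-sided)
z_β = 1.555 (for power = 0.94)
d = 0.66

n = 2 · ((3.291 + 1.555) / 0.66)²
n = 2 · (7.342)²
n ≈ 107.81
Round up to the next whole number: n = 108 per group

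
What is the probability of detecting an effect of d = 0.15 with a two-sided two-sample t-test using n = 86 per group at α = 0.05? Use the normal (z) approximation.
Power ≈ 0.16

Power calculation (two-sample t-test, normal approximation):
z_β = d · √(n/2) - z_{α/2}
z_β = 0.15 · √(86/2) - 1.960
z_β = 0.15 · 6.557 - 1.960
z_β = -0.976

Power = Φ(z_β) = Φ(-0.976) ≈ 0.164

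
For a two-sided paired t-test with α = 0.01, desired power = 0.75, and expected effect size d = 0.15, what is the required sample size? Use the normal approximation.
n = 470 pairs

Sample size formula (paired t-test, normal approximation):
n = ((z_{α/2} + z_β) / d)²

z_{α/2} = 2.576 (for α = 0.01, two-sided)
z_β = 0.674 (for power = 0.75)
d = 0.15

n = ((2.576 + 0.674) / 0.15)²
n = (21.667)²
n ≈ 469.46
Round up to the next whole number: n = 470 pairs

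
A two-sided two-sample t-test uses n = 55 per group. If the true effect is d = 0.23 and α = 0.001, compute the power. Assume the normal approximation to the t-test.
Power ≈ 0.02

Power calculation (two-sample t-test, normal approximation):
z_β = d · √(n/2) - z_{α/2}
z_β = 0.23 · √(55/2) - 3.291
z_β = 0.23 · 5.244 - 3.291
z_β = -2.084

Power = Φ(z_β) = Φ(-2.084) ≈ 0.019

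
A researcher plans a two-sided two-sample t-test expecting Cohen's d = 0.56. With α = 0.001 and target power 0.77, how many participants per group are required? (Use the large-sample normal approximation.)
n = 104 per group

Sample size formula (two-sample t-test, normal approximation):
n = 2 · ((z_{α/2} + z_β) / d)²

z_{α/2} = 3.291 (for α = 0.001, two-sided)
z_β = 0.739 (for power = 0.77)
d = 0.56

n = 2 · ((3.291 + 0.739) / 0.56)²
n = 2 · (7.196)²
n ≈ 103.56
Round up to the next whole number: n = 104 per group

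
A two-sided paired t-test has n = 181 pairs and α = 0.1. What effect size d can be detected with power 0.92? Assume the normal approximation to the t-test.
d ≈ 0.23

Minimum detectable effect (paired t-test, normal approximation):
d = (z_{α/2} + z_β) / √n
d = (1.645 + 1.405) / √181
d = 3.050 / 13.454
d ≈ 0.23

By Cohen's convention (0.2 small / 0.5 medium / 0.8 large): small effect.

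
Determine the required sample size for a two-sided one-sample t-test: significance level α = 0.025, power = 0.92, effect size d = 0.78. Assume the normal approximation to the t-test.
n = 22

Sample size formula (one-sample t-test, normal approximation):
n = ((z_{α/2} + z_β) / d)²

z_{α/2} = 2.241 (for α = 0.025, two-sided)
z_β = 1.405 (for power = 0.92)
d = 0.78

n = ((2.241 + 1.405) / 0.78)²
n = (4.674)²
n ≈ 21.85
Round up to the next whole number: n = 22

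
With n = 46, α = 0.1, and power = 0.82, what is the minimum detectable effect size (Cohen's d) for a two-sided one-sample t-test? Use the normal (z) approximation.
d ≈ 0.38

Minimum detectable effect (one-sample t-test, normal approximation):
d = (z_{α/2} + z_β) / √n
d = (1.645 + 0.915) / √46
d = 2.560 / 6.782
d ≈ 0.38

By Cohen's convention (0.2 small / 0.5 medium / 0.8 large): small effect.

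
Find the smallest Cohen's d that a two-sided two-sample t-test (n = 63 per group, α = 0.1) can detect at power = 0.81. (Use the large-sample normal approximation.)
d ≈ 0.45

Minimum detectable effect (two-sample t-test, normal approximation):
d = (z_{α/2} + z_β) / √(n/2)
d = (1.645 + 0.878) / √(63/2)
d = 2.523 / 5.612
d ≈ 0.45

By Cohen's convention (0.2 small / 0.5 medium / 0.8 large): small effect.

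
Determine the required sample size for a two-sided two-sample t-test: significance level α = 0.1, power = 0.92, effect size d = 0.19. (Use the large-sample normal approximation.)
n = 516 per group

Sample size formula (two-sample t-test, normal approximation):
n = 2 · ((z_{α/2} + z_β) / d)²

z_{α/2} = 1.645 (for α = 0.1, two-sided)
z_β = 1.405 (for power = 0.92)
d = 0.19

n = 2 · ((1.645 + 1.405) / 0.19)²
n = 2 · (16.053)²
n ≈ 515.40
Round up to the next whole number: n = 516 per group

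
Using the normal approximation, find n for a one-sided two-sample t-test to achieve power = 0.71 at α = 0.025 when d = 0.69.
n = 27 per group

Sample size formula (two-sample t-test, normal approximation):
n = 2 · ((z_α + z_β) / d)²

z_α = 1.960 (for α = 0.025, one-sided)
z_β = 0.553 (for power = 0.71)
d = 0.69

n = 2 · ((1.960 + 0.553) / 0.69)²
n = 2 · (3.642)²
n ≈ 26.53
Round up to the next whole number: n = 27 per group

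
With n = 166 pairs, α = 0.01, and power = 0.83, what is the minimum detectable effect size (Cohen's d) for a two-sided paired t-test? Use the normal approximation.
d ≈ 0.27

Minimum detectable effect (paired t-test, normal approximation):
d = (z_{α/2} + z_β) / √n
d = (2.576 + 0.954) / √166
d = 3.530 / 12.884
d ≈ 0.27

By Cohen's convention (0.2 small / 0.5 medium / 0.8 large): small effect.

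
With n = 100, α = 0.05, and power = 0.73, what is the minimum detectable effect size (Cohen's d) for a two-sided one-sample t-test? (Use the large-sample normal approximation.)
d ≈ 0.26

Minimum detectable effect (one-sample t-test, normal approximation):
d = (z_{α/2} + z_β) / √n
d = (1.960 + 0.613) / √100
d = 2.573 / 10.000
d ≈ 0.26

By Cohen's convention (0.2 small / 0.5 medium / 0.8 large): small effect.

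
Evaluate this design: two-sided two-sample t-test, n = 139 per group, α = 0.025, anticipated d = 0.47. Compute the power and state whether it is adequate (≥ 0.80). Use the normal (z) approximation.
Power ≈ 0.95; the study is adequately powered (power ≥ 0.80)

Power calculation (two-sample t-test, normal approximation):
z_β = d · √(n/2) - z_{α/2}
z_β = 0.47 · √(139/2) - 2.241
z_β = 0.47 · 8.337 - 2.241
z_β = 1.677

Power = Φ(z_β) = Φ(1.677) ≈ 0.953

Effect size d = 0.47 is small by Cohen's convention (0.2/0.5/0.8).

Threshold: power ≥ 0.80 is conventionally adequate.
Power ≈ 0.95 → the study is adequately powered (power ≥ 0.80).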